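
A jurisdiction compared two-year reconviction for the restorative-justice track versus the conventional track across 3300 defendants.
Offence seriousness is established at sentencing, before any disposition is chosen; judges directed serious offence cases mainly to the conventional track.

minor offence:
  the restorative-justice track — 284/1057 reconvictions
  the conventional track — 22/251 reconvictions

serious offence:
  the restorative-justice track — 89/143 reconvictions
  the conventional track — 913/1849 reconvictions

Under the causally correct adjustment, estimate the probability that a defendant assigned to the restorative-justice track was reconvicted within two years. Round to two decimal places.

The stratified and pooled comparisons disagree (the conventional track wins within each offence seriousness; the restorative-justice track wins overall), so the answer turns on the causal role of offence seriousness.
Offence seriousness is set before the disposition has any effect — it is not caused by the disposition — and it independently drives the outcome. That makes it a confounder, so the causal comparison is within offence seriousness levels.
Standardising the restorative-justice track to the population offence seriousness mix: 0.396·284/1057 + 0.604·89/143 = 0.482.

0.48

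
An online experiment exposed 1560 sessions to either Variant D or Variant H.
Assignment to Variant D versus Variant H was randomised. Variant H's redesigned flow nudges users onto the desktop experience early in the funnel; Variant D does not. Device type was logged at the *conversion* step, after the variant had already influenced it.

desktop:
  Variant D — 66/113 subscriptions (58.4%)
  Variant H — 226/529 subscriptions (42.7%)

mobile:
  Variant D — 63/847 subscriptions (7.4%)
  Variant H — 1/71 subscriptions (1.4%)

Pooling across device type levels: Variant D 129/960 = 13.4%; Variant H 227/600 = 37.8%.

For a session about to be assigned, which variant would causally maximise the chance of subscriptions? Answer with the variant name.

Device type here is a post-treatment variable shaped by the variant; conditioning on it would introduce bias rather than remove it. The overall comparison is the causal one.
Pooled: Variant D 13.4% vs Variant H 37.8%; Variant H is higher overall.

Variant H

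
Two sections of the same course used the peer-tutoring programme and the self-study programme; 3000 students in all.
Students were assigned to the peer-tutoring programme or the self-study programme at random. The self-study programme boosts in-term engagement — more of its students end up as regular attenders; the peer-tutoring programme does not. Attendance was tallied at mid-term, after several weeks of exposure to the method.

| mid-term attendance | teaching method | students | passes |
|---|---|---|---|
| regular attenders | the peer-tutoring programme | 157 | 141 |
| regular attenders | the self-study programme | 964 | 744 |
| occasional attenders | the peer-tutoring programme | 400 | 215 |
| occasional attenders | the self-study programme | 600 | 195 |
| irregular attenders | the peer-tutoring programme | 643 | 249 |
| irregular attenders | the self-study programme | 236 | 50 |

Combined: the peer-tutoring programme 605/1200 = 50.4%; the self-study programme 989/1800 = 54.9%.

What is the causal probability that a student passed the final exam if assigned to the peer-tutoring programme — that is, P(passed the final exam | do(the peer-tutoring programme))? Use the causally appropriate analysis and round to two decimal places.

0.50

the peer-tutoring programme is higher inside every mid-term attendance stratum but the self-study programme is higher in aggregate. Whether to stratify depends on how mid-term attendance relates to the teaching method.
Because the teaching method influences mid-term attendance, mid-term attendance is a post-treatment mediator, not a confounder. Stratifying on it would bias the estimate; the causal effect is the crude pooled difference.
So P(outcome | do(the peer-tutoring programme)) is just the pooled rate for the peer-tutoring programme: 605/1200 = 0.504.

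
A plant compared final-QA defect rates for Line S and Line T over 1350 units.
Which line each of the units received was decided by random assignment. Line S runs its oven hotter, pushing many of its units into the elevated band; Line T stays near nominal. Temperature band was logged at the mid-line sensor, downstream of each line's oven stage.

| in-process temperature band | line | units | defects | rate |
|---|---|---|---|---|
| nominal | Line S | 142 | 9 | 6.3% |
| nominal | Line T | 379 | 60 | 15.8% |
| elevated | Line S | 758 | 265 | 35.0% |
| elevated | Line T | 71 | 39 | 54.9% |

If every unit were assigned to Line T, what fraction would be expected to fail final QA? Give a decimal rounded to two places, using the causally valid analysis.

0.22

The in-process temperature band-specific comparison favours Line S throughout, but the pooled figures favour Line T. The question is whether to condition on in-process temperature band.
In-process temperature band lies on the pathway line → in-process temperature band → outcome, so adjusting for it blocks the indirect effect. For the total causal effect of line, use the unadjusted pooled rates.
So P(outcome | do(Line T)) is just the pooled rate for Line T: 99/450 = 0.220.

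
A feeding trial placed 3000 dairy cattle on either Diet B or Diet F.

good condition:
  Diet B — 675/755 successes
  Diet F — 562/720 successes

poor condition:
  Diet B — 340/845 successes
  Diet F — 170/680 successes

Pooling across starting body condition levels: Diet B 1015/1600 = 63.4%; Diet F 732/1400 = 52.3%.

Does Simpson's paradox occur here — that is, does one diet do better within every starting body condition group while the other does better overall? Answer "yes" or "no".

Within each starting body condition level (good condition 89.4% vs 78.1%; poor condition 40.2% vs 25.0%), Diet B has the higher rate every time. Pooled: 63.4% vs 52.3% — Diet B has the higher rate overall. They agree.

no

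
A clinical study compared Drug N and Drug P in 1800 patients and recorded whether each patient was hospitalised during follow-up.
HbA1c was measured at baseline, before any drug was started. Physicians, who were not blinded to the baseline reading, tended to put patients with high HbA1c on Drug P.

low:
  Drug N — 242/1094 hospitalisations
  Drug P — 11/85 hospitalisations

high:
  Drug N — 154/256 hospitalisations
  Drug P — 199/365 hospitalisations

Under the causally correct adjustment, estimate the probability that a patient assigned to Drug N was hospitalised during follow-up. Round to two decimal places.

The stratified and pooled comparisons disagree (Drug P wins within each HbA1c; Drug N wins overall), so the answer turns on the causal role of HbA1c.
Here HbA1c is a common cause — it drives both which drug a case falls under and the outcome. The crude comparison mixes populations; the stratum-specific rates are the causally relevant ones.
Standardising Drug N to the population HbA1c mix: 0.655·242/1094 + 0.345·154/256 = 0.352.

0.35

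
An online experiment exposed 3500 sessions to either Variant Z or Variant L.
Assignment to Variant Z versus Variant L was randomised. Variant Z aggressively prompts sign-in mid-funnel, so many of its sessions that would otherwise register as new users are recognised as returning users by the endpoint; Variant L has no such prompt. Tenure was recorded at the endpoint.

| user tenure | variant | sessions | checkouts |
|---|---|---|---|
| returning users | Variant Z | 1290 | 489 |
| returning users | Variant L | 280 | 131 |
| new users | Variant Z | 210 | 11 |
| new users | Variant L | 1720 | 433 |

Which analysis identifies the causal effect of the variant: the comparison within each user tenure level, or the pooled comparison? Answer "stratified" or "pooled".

The user tenure-specific comparison favours Variant L throughout, but the pooled figures favour Variant Z. The question is whether to condition on user tenure.
The distribution of user tenure is itself part of what the variant does — it is an intermediate outcome. Holding it fixed would remove that part of the effect; the total effect is the pooled difference.
Pooled: Variant Z 33.3% vs Variant L 28.2%; Variant Z is higher overall.

pooled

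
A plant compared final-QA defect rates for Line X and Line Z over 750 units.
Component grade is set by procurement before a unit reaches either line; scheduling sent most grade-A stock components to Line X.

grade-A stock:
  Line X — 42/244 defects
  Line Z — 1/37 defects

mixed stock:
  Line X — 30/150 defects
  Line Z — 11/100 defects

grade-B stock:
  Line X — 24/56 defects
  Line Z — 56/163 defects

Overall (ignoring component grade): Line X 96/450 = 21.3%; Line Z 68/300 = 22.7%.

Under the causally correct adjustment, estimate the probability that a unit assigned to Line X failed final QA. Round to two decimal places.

0.26

Line Z is lower inside every component grade stratum but Line X is lower in aggregate. Whether to stratify depends on how component grade relates to the line.
Component grade differs across lines for reasons unrelated to any effect of the line itself, and it separately predicts the outcome — a classic confounder. We must compare within component grade levels.
Standardising Line X to the population component grade mix: 0.375·42/244 + 0.333·30/150 + 0.292·24/56 = 0.256.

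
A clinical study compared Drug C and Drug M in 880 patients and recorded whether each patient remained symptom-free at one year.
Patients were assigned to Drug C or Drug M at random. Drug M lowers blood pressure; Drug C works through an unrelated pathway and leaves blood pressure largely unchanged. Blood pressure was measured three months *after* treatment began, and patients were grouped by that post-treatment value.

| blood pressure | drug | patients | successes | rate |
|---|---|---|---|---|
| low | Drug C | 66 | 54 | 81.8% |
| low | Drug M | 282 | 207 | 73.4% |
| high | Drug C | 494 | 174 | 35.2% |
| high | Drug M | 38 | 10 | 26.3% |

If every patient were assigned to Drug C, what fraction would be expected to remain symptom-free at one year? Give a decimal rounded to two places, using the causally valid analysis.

Blood pressure is recorded after the drug and is itself shifted by it — it sits on the causal path from drug to outcome. Conditioning on a mediator would strip out part of the effect we want; the pooled comparison gives the total causal effect.
So P(outcome | do(Drug C)) is just the pooled rate for Drug C: 228/560 = 0.407.

0.41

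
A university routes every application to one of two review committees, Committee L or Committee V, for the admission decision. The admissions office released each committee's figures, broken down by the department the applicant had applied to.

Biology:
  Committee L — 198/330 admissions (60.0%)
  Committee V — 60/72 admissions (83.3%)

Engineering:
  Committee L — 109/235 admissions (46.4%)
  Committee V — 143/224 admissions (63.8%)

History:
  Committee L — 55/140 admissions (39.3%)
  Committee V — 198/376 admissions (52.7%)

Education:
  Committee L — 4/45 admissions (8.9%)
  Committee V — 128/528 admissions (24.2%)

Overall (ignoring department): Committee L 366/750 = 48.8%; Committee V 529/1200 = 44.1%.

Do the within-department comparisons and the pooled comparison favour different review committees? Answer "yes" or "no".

Within each department level (Biology 60.0% vs 83.3%; Engineering 46.4% vs 63.8%; History 39.3% vs 52.7%; Education 8.9% vs 24.2%), Committee V has the higher rate every time. Pooled: 48.8% vs 44.1% — Committee L has the higher rate overall. The two comparisons disagree.

yes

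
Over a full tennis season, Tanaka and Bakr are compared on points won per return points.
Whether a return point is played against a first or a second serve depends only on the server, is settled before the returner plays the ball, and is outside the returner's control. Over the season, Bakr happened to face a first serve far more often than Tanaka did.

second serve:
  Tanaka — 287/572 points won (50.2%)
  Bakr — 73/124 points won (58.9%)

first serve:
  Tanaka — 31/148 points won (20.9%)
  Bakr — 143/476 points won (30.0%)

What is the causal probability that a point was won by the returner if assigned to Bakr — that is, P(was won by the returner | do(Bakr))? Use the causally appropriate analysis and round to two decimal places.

Within every serve type level Bakr has the higher rate, yet pooled Tanaka does — Simpson's reversal.
Since serve type is a pre-existing factor (not a product of the player) and it affects the outcome on its own, it is a confounder. The stratified rates, not the pooled rate, identify the causal effect.
Standardising Bakr to the population serve type mix: 0.527·73/124 + 0.473·143/476 = 0.452.

0.45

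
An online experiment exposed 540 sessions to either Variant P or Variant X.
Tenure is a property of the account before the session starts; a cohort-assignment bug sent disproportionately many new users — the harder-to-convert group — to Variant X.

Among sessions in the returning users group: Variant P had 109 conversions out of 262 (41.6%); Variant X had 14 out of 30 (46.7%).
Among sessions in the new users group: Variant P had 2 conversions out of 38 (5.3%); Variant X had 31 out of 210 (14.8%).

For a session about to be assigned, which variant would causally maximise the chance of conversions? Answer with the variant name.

Since user tenure is a pre-existing factor (not a product of the variant) and it affects the outcome on its own, it is a confounder. The stratified rates, not the pooled rate, identify the causal effect.
Within each level — returning users: 41.6% vs 46.7%; new users: 5.3% vs 14.8% — Variant X is higher every time.

Variant X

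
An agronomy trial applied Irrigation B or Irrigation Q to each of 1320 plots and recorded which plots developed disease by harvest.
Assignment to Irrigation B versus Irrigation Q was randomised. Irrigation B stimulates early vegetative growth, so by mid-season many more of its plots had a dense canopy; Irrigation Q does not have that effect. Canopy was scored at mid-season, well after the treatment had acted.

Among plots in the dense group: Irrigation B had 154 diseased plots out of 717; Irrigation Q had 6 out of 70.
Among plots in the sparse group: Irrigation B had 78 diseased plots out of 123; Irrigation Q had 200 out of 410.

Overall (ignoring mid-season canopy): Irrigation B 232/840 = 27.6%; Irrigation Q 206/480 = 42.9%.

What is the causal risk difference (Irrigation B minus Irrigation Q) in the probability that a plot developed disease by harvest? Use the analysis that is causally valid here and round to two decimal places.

Mid-season canopy is recorded after the irrigation and is itself shifted by it — it sits on the causal path from irrigation to outcome. Conditioning on a mediator would strip out part of the effect we want; the pooled comparison gives the total causal effect.
The causal difference is the pooled difference: 0.276 − 0.429 = -0.153.

-0.15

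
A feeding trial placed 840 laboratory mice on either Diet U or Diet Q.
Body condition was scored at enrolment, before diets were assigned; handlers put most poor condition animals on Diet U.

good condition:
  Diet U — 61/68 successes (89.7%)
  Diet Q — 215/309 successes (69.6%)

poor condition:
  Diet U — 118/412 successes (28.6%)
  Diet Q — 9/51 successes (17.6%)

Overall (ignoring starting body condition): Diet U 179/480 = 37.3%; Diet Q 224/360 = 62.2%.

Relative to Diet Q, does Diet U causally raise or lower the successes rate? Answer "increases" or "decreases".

increases

Within every starting body condition level Diet U has the higher rate, yet pooled Diet Q does — Simpson's reversal.
Starting body condition is set before the diet has any effect — it is not caused by the diet — and it independently drives the outcome. That makes it a confounder, so the causal comparison is within starting body condition levels.
Within each level — good condition: 89.7% vs 69.6%; poor condition: 28.6% vs 17.6% — Diet U is higher every time.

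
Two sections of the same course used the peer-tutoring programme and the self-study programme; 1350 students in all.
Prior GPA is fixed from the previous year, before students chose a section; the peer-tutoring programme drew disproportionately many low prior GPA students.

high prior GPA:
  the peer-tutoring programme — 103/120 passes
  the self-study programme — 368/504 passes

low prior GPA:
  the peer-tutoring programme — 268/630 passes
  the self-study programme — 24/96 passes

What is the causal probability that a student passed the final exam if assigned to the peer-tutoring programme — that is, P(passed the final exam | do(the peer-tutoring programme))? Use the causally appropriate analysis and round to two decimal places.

0.63

The imbalance in prior GPA band arose from how students were allocated, not from anything the teaching method did; and prior GPA band independently affects the outcome. The pooled gap is confounded — condition on prior GPA band.
Standardising the peer-tutoring programme to the population prior GPA band mix: 0.462·103/120 + 0.538·268/630 = 0.626.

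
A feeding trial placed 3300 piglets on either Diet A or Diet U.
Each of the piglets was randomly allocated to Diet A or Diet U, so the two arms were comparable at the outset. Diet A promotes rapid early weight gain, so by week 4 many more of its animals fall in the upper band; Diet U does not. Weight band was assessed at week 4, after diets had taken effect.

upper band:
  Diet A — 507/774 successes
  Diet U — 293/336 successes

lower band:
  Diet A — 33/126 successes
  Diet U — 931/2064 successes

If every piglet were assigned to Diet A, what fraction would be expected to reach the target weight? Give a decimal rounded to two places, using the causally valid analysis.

0.60

The distribution of week-4 weight band is itself part of what the diet does — it is an intermediate outcome. Holding it fixed would remove that part of the effect; the total effect is the pooled difference.
So P(outcome | do(Diet A)) is just the pooled rate for Diet A: 540/900 = 0.600.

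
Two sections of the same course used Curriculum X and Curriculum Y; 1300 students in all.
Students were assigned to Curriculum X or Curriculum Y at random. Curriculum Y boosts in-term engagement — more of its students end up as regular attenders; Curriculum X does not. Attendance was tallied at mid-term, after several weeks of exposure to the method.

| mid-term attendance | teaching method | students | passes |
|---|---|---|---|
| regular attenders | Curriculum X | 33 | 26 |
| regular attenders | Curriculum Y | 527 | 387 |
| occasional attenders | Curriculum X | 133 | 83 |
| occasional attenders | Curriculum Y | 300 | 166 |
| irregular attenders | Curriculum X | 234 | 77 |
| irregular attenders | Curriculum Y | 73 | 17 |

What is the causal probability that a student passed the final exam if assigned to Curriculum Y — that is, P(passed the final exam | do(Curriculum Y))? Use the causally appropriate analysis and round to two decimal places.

Curriculum X is higher inside every mid-term attendance stratum but Curriculum Y is higher in aggregate. Whether to stratify depends on how mid-term attendance relates to the teaching method.
Mid-term attendance is recorded after the teaching method and is itself shifted by it — it sits on the causal path from teaching method to outcome. Conditioning on a mediator would strip out part of the effect we want; the pooled comparison gives the total causal effect.
So P(outcome | do(Curriculum Y)) is just the pooled rate for Curriculum Y: 570/900 = 0.633.

0.63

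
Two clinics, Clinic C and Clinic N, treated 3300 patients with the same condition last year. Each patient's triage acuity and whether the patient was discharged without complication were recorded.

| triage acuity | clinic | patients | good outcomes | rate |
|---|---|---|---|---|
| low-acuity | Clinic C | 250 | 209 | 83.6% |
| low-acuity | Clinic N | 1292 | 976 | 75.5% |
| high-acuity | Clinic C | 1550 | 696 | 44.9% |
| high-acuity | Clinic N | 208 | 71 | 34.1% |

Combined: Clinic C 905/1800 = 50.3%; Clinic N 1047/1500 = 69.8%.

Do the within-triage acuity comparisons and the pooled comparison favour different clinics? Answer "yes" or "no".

yes

Within each triage acuity level (low-acuity 83.6% vs 75.5%; high-acuity 44.9% vs 34.1%), Clinic C has the higher rate every time. Pooled: 50.3% vs 69.8% — Clinic N has the higher rate overall. The two comparisons disagree.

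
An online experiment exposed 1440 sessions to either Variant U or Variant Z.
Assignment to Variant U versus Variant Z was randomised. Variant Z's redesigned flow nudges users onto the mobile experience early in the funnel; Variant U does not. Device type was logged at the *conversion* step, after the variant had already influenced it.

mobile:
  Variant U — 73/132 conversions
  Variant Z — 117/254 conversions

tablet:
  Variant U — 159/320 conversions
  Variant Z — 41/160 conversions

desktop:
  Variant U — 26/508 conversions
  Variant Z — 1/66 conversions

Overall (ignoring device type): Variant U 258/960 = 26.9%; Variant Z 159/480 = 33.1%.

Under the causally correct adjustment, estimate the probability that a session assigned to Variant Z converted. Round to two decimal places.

0.33

Device type is recorded after the variant and is itself shifted by it — it sits on the causal path from variant to outcome. Conditioning on a mediator would strip out part of the effect we want; the pooled comparison gives the total causal effect.
So P(outcome | do(Variant Z)) is just the pooled rate for Variant Z: 159/480 = 0.331.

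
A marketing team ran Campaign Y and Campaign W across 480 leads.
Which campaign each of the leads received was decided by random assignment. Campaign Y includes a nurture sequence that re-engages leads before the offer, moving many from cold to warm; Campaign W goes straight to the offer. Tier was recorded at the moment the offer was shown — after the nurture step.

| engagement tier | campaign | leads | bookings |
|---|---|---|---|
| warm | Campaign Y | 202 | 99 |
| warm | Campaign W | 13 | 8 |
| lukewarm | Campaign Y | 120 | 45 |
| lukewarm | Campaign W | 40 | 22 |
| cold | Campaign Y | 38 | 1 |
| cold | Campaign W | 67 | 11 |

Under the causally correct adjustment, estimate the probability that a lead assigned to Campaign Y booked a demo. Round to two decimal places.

Within every engagement tier level Campaign W has the higher rate, yet pooled Campaign Y does — Simpson's reversal.
Because the campaign influences engagement tier, engagement tier is a post-treatment mediator, not a confounder. Stratifying on it would bias the estimate; the causal effect is the crude pooled difference.
So P(outcome | do(Campaign Y)) is just the pooled rate for Campaign Y: 145/360 = 0.403.

0.40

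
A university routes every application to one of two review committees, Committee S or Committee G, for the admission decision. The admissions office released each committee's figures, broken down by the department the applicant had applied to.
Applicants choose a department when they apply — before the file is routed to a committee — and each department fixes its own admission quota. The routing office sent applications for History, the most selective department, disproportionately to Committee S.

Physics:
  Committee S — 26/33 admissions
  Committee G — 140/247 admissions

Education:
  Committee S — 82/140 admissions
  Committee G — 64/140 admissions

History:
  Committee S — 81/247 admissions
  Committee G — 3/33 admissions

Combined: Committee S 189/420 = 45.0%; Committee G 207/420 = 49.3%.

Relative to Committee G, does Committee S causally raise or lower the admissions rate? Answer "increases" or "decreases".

increases

Department is set before the review committee has any effect — it is not caused by the review committee — and it independently drives the outcome. That makes it a confounder, so the causal comparison is within department levels.
Within each level — Physics: 78.8% vs 56.7%; Education: 58.6% vs 45.7%; History: 32.8% vs 9.1% — Committee S is higher every time.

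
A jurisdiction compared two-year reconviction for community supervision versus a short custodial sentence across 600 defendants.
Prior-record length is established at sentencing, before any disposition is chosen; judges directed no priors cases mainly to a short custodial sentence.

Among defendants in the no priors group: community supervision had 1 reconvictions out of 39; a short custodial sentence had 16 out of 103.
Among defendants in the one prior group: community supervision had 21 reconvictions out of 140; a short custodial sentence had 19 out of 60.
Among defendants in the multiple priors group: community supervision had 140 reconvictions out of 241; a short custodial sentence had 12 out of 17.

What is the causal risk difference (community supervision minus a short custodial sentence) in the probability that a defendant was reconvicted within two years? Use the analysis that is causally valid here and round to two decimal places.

-0.14

Prior-record length satisfies the back-door criterion: it is not a descendant of the disposition, and it blocks the spurious path from disposition to outcome. Adjusting for it (i.e., using the within-prior-record length rates) gives the causal effect.
Adjusting over the population distribution of prior-record length: 0.237·(0.026−0.155) + 0.333·(0.150−0.317) + 0.430·(0.581−0.706) = -0.140.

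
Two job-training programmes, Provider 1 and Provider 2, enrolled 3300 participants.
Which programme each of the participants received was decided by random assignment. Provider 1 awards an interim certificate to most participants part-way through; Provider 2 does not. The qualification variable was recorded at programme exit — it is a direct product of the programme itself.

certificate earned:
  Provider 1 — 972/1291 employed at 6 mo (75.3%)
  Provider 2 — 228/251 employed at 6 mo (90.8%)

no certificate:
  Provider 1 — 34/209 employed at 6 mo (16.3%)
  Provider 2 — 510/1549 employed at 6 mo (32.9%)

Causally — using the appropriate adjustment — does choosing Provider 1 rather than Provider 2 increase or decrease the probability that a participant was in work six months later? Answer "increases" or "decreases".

The stratified and pooled comparisons disagree (Provider 2 wins within each qualification attained during the programme; Provider 1 wins overall), so the answer turns on the causal role of qualification attained during the programme.
Qualification attained during the programme lies on the pathway programme → qualification attained during the programme → outcome, so adjusting for it blocks the indirect effect. For the total causal effect of programme, use the unadjusted pooled rates.
Pooled: Provider 1 67.1% vs Provider 2 41.0%; Provider 1 is higher overall.

increases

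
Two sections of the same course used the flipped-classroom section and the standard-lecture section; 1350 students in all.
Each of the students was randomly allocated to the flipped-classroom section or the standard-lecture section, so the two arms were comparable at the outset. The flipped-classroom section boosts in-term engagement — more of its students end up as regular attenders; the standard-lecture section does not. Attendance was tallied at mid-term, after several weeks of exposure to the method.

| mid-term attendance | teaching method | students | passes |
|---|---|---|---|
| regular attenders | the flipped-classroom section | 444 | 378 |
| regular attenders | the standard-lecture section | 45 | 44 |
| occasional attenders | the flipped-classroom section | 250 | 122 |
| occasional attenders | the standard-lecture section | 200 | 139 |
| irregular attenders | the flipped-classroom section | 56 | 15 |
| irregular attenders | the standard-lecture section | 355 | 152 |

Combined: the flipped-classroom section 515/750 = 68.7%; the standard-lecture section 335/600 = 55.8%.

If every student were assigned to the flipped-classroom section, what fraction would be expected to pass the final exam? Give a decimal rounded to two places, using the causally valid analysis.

0.69

Because the teaching method influences mid-term attendance, mid-term attendance is a post-treatment mediator, not a confounder. Stratifying on it would bias the estimate; the causal effect is the crude pooled difference.
So P(outcome | do(the flipped-classroom section)) is just the pooled rate for the flipped-classroom section: 515/750 = 0.687.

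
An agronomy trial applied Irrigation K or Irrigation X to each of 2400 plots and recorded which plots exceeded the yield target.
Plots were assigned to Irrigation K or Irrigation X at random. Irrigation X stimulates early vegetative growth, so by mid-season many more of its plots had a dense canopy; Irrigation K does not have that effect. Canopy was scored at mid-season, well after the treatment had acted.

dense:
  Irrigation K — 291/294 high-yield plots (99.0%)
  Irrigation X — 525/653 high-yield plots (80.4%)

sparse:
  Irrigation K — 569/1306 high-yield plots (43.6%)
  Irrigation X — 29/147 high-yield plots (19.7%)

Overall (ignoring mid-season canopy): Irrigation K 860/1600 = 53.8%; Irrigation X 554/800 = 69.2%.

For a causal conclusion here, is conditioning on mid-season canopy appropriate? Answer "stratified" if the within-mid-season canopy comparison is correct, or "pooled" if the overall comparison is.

pooled

The stratified and pooled comparisons disagree (Irrigation K wins within each mid-season canopy; Irrigation X wins overall), so the answer turns on the causal role of mid-season canopy.
Mid-season canopy lies on the pathway irrigation → mid-season canopy → outcome, so adjusting for it blocks the indirect effect. For the total causal effect of irrigation, use the unadjusted pooled rates.
Pooled: Irrigation K 53.8% vs Irrigation X 69.2%; Irrigation X is higher overall.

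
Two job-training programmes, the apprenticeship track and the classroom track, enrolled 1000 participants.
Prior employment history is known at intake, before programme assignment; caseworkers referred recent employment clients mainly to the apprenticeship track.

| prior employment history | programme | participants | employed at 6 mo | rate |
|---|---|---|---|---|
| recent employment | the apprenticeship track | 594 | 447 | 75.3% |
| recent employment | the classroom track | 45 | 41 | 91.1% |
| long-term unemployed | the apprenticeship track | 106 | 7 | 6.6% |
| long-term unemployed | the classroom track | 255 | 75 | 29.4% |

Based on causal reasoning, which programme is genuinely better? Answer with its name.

the classroom track

Prior employment history differs across programmes for reasons unrelated to any effect of the programme itself, and it separately predicts the outcome — a classic confounder. We must compare within prior employment history levels.
Within each level — recent employment: 75.3% vs 91.1%; long-term unemployed: 6.6% vs 29.4% — the classroom track is higher every time.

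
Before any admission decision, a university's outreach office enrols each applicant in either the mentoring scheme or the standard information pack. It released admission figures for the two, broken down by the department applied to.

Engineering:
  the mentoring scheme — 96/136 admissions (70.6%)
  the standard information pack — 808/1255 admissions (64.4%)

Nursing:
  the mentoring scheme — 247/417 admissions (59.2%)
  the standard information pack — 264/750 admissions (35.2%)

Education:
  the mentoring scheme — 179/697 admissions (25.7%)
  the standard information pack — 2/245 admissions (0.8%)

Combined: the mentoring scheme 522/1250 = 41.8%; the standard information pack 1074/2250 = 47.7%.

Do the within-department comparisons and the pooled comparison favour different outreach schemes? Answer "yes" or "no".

Within each department level (Engineering 70.6% vs 64.4%; Nursing 59.2% vs 35.2%; Education 25.7% vs 0.8%), the mentoring scheme has the higher rate every time. Pooled: 41.8% vs 47.7% — the standard information pack has the higher rate overall. The two comparisons disagree.

yes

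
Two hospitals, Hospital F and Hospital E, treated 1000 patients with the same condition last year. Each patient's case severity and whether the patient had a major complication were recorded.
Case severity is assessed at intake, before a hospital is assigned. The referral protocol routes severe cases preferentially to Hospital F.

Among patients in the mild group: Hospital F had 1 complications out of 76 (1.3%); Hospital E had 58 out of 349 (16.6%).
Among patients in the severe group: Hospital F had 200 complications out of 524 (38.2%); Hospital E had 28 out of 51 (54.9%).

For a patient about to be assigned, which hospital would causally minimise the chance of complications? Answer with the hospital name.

Hospital F

Within every case severity level Hospital F has the lower rate, yet pooled Hospital E does — Simpson's reversal.
Case severity differs across hospitals for reasons unrelated to any effect of the hospital itself, and it separately predicts the outcome — a classic confounder. We must compare within case severity levels.
Within each level — mild: 1.3% vs 16.6%; severe: 38.2% vs 54.9% — Hospital F is lower every time.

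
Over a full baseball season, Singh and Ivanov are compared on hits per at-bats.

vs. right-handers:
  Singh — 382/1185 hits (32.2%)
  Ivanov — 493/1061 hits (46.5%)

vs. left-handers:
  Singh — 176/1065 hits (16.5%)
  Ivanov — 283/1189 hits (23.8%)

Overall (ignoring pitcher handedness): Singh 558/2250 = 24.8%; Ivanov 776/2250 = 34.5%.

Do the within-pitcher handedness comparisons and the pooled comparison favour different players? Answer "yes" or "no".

no

Within each pitcher handedness level (vs. right-handers 32.2% vs 46.5%; vs. left-handers 16.5% vs 23.8%), Ivanov has the higher rate every time. Pooled: 24.8% vs 34.5% — Ivanov has the higher rate overall. They agree.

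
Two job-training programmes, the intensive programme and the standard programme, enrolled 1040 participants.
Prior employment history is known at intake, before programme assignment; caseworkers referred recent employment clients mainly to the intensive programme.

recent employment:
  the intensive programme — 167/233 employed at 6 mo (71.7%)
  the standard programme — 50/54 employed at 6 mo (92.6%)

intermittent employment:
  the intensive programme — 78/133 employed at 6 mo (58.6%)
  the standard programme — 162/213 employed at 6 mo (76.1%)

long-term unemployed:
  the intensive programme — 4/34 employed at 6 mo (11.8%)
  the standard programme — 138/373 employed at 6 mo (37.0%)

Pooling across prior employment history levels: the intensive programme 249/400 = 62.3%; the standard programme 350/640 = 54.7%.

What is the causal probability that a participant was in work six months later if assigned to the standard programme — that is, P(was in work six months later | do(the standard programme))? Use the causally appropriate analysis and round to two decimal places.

Within every prior employment history level the standard programme has the higher rate, yet pooled the intensive programme does — Simpson's reversal.
Nothing the programme does changes prior employment history; the imbalance is an allocation artefact. With prior employment history also predicting the outcome, the pooled figure is confounded, and the within-stratum comparison is the causal one.
Standardising the standard programme to the population prior employment history mix: 0.276·50/54 + 0.333·162/213 + 0.391·138/373 = 0.653.

0.65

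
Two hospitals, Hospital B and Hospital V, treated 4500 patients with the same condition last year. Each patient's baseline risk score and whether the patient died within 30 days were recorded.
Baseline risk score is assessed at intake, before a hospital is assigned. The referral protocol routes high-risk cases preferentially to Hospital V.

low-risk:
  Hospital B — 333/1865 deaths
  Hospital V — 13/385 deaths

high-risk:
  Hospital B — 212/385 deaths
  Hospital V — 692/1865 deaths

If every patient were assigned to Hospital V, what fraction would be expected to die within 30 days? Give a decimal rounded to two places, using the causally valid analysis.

Here baseline risk score is a common cause — it drives both which hospital a case falls under and the outcome. The crude comparison mixes populations; the stratum-specific rates are the causally relevant ones.
Standardising Hospital V to the population baseline risk score mix: 0.500·13/385 + 0.500·692/1865 = 0.202.

0.20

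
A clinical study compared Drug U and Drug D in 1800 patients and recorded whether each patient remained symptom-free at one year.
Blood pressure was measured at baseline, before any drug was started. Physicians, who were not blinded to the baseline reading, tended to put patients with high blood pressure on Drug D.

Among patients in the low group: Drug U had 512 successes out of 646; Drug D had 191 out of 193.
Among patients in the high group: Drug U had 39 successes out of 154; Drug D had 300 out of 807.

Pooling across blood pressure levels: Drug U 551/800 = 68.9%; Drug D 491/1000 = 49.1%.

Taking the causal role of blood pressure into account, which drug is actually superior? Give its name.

Drug D

Nothing the drug does changes blood pressure; the imbalance is an allocation artefact. With blood pressure also predicting the outcome, the pooled figure is confounded, and the within-stratum comparison is the causal one.
Within each level — low: 79.3% vs 99.0%; high: 25.3% vs 37.2% — Drug D is higher every time.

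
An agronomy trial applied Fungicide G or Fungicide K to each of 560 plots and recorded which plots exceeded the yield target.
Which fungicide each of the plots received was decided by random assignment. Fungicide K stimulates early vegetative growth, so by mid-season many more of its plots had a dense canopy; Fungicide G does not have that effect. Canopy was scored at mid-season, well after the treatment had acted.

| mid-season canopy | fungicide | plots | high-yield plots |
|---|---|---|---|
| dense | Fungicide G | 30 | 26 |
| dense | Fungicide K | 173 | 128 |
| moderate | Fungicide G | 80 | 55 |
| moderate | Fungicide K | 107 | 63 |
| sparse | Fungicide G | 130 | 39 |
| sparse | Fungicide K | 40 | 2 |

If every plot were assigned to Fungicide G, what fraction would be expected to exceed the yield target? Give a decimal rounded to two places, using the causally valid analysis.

0.50

Mid-season canopy is downstream of the fungicide. One should not condition on a consequence of treatment, so the overall rates are the right comparison.
So P(outcome | do(Fungicide G)) is just the pooled rate for Fungicide G: 120/240 = 0.500.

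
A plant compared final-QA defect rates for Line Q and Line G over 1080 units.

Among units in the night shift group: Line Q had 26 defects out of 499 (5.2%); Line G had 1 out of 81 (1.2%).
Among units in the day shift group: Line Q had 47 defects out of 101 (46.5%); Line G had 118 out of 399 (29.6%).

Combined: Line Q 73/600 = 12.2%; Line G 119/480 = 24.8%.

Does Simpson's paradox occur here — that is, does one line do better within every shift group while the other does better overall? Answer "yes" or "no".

yes

Within each shift level (night shift 5.2% vs 1.2%; day shift 46.5% vs 29.6%), Line G has the lower rate every time. Pooled: 12.2% vs 24.8% — Line Q has the lower rate overall. The two comparisons disagree.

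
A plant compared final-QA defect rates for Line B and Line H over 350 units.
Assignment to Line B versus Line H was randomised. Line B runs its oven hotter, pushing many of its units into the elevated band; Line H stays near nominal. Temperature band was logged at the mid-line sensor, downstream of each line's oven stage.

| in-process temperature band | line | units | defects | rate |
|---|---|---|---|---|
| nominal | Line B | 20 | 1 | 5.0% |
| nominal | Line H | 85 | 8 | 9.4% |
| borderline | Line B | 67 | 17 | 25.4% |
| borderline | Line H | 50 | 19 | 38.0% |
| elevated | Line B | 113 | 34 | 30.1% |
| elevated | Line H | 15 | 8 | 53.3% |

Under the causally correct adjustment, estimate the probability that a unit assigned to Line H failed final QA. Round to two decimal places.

0.23

The stratified and pooled comparisons disagree (Line B wins within each in-process temperature band; Line H wins overall), so the answer turns on the causal role of in-process temperature band.
In-process temperature band is downstream of the line. One should not condition on a consequence of treatment, so the overall rates are the right comparison.
So P(outcome | do(Line H)) is just the pooled rate for Line H: 35/150 = 0.233.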